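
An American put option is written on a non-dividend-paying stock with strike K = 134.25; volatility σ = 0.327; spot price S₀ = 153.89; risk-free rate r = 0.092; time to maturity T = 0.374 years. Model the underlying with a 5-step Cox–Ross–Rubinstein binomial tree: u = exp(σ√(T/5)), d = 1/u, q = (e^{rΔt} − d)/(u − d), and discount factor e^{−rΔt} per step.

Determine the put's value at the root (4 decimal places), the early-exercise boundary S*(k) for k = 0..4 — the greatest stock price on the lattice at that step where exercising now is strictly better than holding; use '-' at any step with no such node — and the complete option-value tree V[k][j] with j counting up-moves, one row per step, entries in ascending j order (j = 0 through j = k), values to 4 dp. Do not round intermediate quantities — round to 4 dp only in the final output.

Δt=0.07480  u=1.09355  d=0.91445  q=0.51621  discount=0.99314
step 5 (expiry): payoffs max(K−S,0) = 35.8469 16.5736 0.0000 0.0000 0.0000 0.0000
step 4: (k=4,j=0): S=107.6091, (K−S)⁺=26.6409, hold=25.7202 ⇒ V=26.6409 exercise | (k=4,j=1): S=128.6855, (K−S)⁺=5.5645, hold=7.9631 ⇒ V=7.9631 continue | (k=4,j=2): S=153.8900, (K−S)⁺=0.0000, hold=0.0000 ⇒ V=0.0000 continue | (k=4,j=3): S=184.0310, (K−S)⁺=0.0000, hold=0.0000 ⇒ V=0.0000 continue | (k=4,j=4): S=220.0755, (K−S)⁺=0.0000, hold=0.0000 ⇒ V=0.0000 continue  boundary S*=107.6091
step 3: (k=3,j=0): S=117.6764, (K−S)⁺=16.5736, hold=16.8826 ⇒ V=16.8826 continue | (k=3,j=1): S=140.7246, (K−S)⁺=0.0000, hold=3.8261 ⇒ V=3.8261 continue | (k=3,j=2): S=168.2871, (K−S)⁺=0.0000, hold=0.0000 ⇒ V=0.0000 continue | (k=3,j=3): S=201.2479, (K−S)⁺=0.0000, hold=0.0000 ⇒ V=0.0000 continue  boundary S*=-
step 2: (k=2,j=0): S=128.6855, (K−S)⁺=5.5645, hold=10.0731 ⇒ V=10.0731 continue | (k=2,j=1): S=153.8900, (K−S)⁺=0.0000, hold=1.8383 ⇒ V=1.8383 continue | (k=2,j=2): S=184.0310, (K−S)⁺=0.0000, hold=0.0000 ⇒ V=0.0000 continue  boundary S*=-
step 1: (k=1,j=0): S=140.7246, (K−S)⁺=0.0000, hold=5.7823 ⇒ V=5.7823 continue | (k=1,j=1): S=168.2871, (K−S)⁺=0.0000, hold=0.8833 ⇒ V=0.8833 continue  boundary S*=-
step 0: (k=0,j=0): S=153.8900, (K−S)⁺=0.0000, hold=3.2310 ⇒ V=3.2310 continue  boundary S*=-

price = 3.2310
boundary = - - - - 107.6091
tree:
3.2310
5.7823 0.8833
10.0731 1.8383 0.0000
16.8826 3.8261 0.0000 0.0000
26.6409 7.9631 0.0000 0.0000 0.0000
35.8469 16.5736 0.0000 0.0000 0.0000 0.0000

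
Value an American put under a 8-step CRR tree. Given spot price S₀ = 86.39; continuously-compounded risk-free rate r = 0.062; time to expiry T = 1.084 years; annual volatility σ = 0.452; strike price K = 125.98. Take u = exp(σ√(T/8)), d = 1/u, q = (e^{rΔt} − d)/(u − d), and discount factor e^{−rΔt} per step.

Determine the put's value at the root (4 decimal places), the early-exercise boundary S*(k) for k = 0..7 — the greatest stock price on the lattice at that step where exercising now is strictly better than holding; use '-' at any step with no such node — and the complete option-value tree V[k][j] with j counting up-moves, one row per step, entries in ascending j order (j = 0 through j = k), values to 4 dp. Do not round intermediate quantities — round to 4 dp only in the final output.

params: Δt=0.13550 u=1.18102 d=0.84672 q=0.48374 e^(-rΔt)=0.99163
t_8 payoffs: 103.1560 94.1447 81.5755 64.0437 39.5900 5.4815 0.0000 0.0000 0.0000
t_7: node(7,0) S=26.9557 payoff=99.0243 vs cont=97.9704 → 99.0243 [stop]  node(7,1) S=37.5983 payoff=88.3817 vs cont=87.3278 → 88.3817 [stop]  node(7,2) S=52.4428 payoff=73.5372 vs cont=72.4832 → 73.5372 [stop]  node(7,3) S=73.1483 payoff=52.8317 vs cont=51.7777 → 52.8317 [stop]  node(7,4) S=102.0287 payoff=23.9513 vs cont=22.8973 → 23.9513 [stop]  node(7,5) S=142.3117 payoff=0.0000 vs cont=2.8062 → 2.8062 [wait]  node(7,6) S=198.4992 payoff=0.0000 vs cont=0.0000 → 0.0000 [wait]  node(7,7) S=276.8707 payoff=0.0000 vs cont=0.0000 → 0.0000 [wait]  ⇒ S*(7)=102.0287
t_6: node(6,0) S=31.8353 payoff=94.1447 vs cont=93.0908 → 94.1447 [stop]  node(6,1) S=44.4045 payoff=81.5755 vs cont=80.5216 → 81.5755 [stop]  node(6,2) S=61.9363 payoff=64.0437 vs cont=62.9898 → 64.0437 [stop]  node(6,3) S=86.3900 payoff=39.5900 vs cont=38.5361 → 39.5900 [stop]  node(6,4) S=120.4985 payoff=5.4815 vs cont=13.6078 → 13.6078 [wait]  node(6,5) S=168.0737 payoff=0.0000 vs cont=1.4366 → 1.4366 [wait]  node(6,6) S=234.4326 payoff=0.0000 vs cont=0.0000 → 0.0000 [wait]  ⇒ S*(6)=86.3900
t_5: node(5,0) S=37.5983 payoff=88.3817 vs cont=87.3278 → 88.3817 [stop]  node(5,1) S=52.4428 payoff=73.5372 vs cont=72.4832 → 73.5372 [stop]  node(5,2) S=73.1483 payoff=52.8317 vs cont=51.7777 → 52.8317 [stop]  node(5,3) S=102.0287 payoff=23.9513 vs cont=26.7954 → 26.7954 [wait]  node(5,4) S=142.3117 payoff=0.0000 vs cont=7.6556 → 7.6556 [wait]  node(5,5) S=198.4992 payoff=0.0000 vs cont=0.7355 → 0.7355 [wait]  ⇒ S*(5)=73.1483
t_4: node(4,0) S=44.4045 payoff=81.5755 vs cont=80.5216 → 81.5755 [stop]  node(4,1) S=61.9363 payoff=64.0437 vs cont=62.9898 → 64.0437 [stop]  node(4,2) S=86.3900 payoff=39.5900 vs cont=39.9004 → 39.9004 [wait]  node(4,3) S=120.4985 payoff=5.4815 vs cont=17.3901 → 17.3901 [wait]  node(4,4) S=168.0737 payoff=0.0000 vs cont=4.2721 → 4.2721 [wait]  ⇒ S*(4)=61.9363
t_3: node(3,0) S=52.4428 payoff=73.5372 vs cont=72.4832 → 73.5372 [stop]  node(3,1) S=73.1483 payoff=52.8317 vs cont=51.9266 → 52.8317 [stop]  node(3,2) S=102.0287 payoff=23.9513 vs cont=28.7687 → 28.7687 [wait]  node(3,3) S=142.3117 payoff=0.0000 vs cont=10.9520 → 10.9520 [wait]  ⇒ S*(3)=73.1483
t_2: node(2,0) S=61.9363 payoff=64.0437 vs cont=62.9898 → 64.0437 [stop]  node(2,1) S=86.3900 payoff=39.5900 vs cont=40.8469 → 40.8469 [wait]  node(2,2) S=120.4985 payoff=5.4815 vs cont=19.9816 → 19.9816 [wait]  ⇒ S*(2)=61.9363
t_1: node(1,0) S=73.1483 payoff=52.8317 vs cont=52.3807 → 52.8317 [stop]  node(1,1) S=102.0287 payoff=23.9513 vs cont=30.4963 → 30.4963 [wait]  ⇒ S*(1)=73.1483
t_0: node(0,0) S=86.3900 payoff=39.5900 vs cont=41.6757 → 41.6757 [wait]  ⇒ S*(0)=-

price = 41.6757
boundary = - 73.1483 61.9363 73.1483 61.9363 73.1483 86.3900 102.0287
tree:
41.6757
52.8317 30.4963
64.0437 40.8469 19.9816
73.5372 52.8317 28.7687 10.9520
81.5755 64.0437 39.9004 17.3901 4.2721
88.3817 73.5372 52.8317 26.7954 7.6556 0.7355
94.1447 81.5755 64.0437 39.5900 13.6078 1.4366 0.0000
99.0243 88.3817 73.5372 52.8317 23.9513 2.8062 0.0000 0.0000
103.1560 94.1447 81.5755 64.0437 39.5900 5.4815 0.0000 0.0000 0.0000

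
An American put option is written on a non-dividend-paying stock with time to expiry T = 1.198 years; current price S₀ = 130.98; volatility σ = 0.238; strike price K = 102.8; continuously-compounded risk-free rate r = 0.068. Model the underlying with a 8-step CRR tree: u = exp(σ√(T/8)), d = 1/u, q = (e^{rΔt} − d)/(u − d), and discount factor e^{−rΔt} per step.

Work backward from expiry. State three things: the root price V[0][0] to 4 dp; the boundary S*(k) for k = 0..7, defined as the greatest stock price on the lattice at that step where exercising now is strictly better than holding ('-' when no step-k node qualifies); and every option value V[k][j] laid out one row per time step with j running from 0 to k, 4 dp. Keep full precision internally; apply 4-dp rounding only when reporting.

price = 1.6147
boundary = - - - - - 82.6441 75.3726 82.6441
tree:
1.6147
2.8325 0.5765
4.8569 1.1094 0.1197
8.1001 2.1027 0.2586 0.0000
13.0529 3.9071 0.5588 0.0000 0.0000
20.1559 7.0673 1.2075 0.0000 0.0000 0.0000
27.4274 12.2996 2.6092 0.0000 0.0000 0.0000 0.0000
34.0592 20.1559 5.6380 0.0000 0.0000 0.0000 0.0000 0.0000
40.1074 27.4274 12.1828 0.0000 0.0000 0.0000 0.0000 0.0000 0.0000

Δt=0.14975  u=1.09647  d=0.91201  q=0.53248  discount=0.98987
step 8 (expiry): payoffs max(K−S,0) = 40.1074 27.4274 12.1828 0.0000 0.0000 0.0000 0.0000 0.0000 0.0000
step 7: (k=7,j=0): S=68.7408, (K−S)⁺=34.0592, hold=33.0177 ⇒ V=34.0592 exercise | (k=7,j=1): S=82.6441, (K−S)⁺=20.1559, hold=19.1144 ⇒ V=20.1559 exercise | (k=7,j=2): S=99.3595, (K−S)⁺=3.4405, hold=5.6380 ⇒ V=5.6380 continue | (k=7,j=3): S=119.4556, (K−S)⁺=0.0000, hold=0.0000 ⇒ V=0.0000 continue | (k=7,j=4): S=143.6162, (K−S)⁺=0.0000, hold=0.0000 ⇒ V=0.0000 continue | (k=7,j=5): S=172.6636, (K−S)⁺=0.0000, hold=0.0000 ⇒ V=0.0000 continue | (k=7,j=6): S=207.5859, (K−S)⁺=0.0000, hold=0.0000 ⇒ V=0.0000 continue | (k=7,j=7): S=249.5716, (K−S)⁺=0.0000, hold=0.0000 ⇒ V=0.0000 continue  boundary S*=82.6441
step 6: (k=6,j=0): S=75.3726, (K−S)⁺=27.4274, hold=26.3859 ⇒ V=27.4274 exercise | (k=6,j=1): S=90.6172, (K−S)⁺=12.1828, hold=12.2996 ⇒ V=12.2996 continue | (k=6,j=2): S=108.9451, (K−S)⁺=0.0000, hold=2.6092 ⇒ V=2.6092 continue | (k=6,j=3): S=130.9800, (K−S)⁺=0.0000, hold=0.0000 ⇒ V=0.0000 continue | (k=6,j=4): S=157.4716, (K−S)⁺=0.0000, hold=0.0000 ⇒ V=0.0000 continue | (k=6,j=5): S=189.3212, (K−S)⁺=0.0000, hold=0.0000 ⇒ V=0.0000 continue | (k=6,j=6): S=227.6127, (K−S)⁺=0.0000, hold=0.0000 ⇒ V=0.0000 continue  boundary S*=75.3726
step 5: (k=5,j=0): S=82.6441, (K−S)⁺=20.1559, hold=19.1759 ⇒ V=20.1559 exercise | (k=5,j=1): S=99.3595, (K−S)⁺=3.4405, hold=7.0673 ⇒ V=7.0673 continue | (k=5,j=2): S=119.4556, (K−S)⁺=0.0000, hold=1.2075 ⇒ V=1.2075 continue | (k=5,j=3): S=143.6162, (K−S)⁺=0.0000, hold=0.0000 ⇒ V=0.0000 continue | (k=5,j=4): S=172.6636, (K−S)⁺=0.0000, hold=0.0000 ⇒ V=0.0000 continue | (k=5,j=5): S=207.5859, (K−S)⁺=0.0000, hold=0.0000 ⇒ V=0.0000 continue  boundary S*=82.6441
step 4: (k=4,j=0): S=90.6172, (K−S)⁺=12.1828, hold=13.0529 ⇒ V=13.0529 continue | (k=4,j=1): S=108.9451, (K−S)⁺=0.0000, hold=3.9071 ⇒ V=3.9071 continue | (k=4,j=2): S=130.9800, (K−S)⁺=0.0000, hold=0.5588 ⇒ V=0.5588 continue | (k=4,j=3): S=157.4716, (K−S)⁺=0.0000, hold=0.0000 ⇒ V=0.0000 continue | (k=4,j=4): S=189.3212, (K−S)⁺=0.0000, hold=0.0000 ⇒ V=0.0000 continue  boundary S*=-
step 3: (k=3,j=0): S=99.3595, (K−S)⁺=3.4405, hold=8.1001 ⇒ V=8.1001 continue | (k=3,j=1): S=119.4556, (K−S)⁺=0.0000, hold=2.1027 ⇒ V=2.1027 continue | (k=3,j=2): S=143.6162, (K−S)⁺=0.0000, hold=0.2586 ⇒ V=0.2586 continue | (k=3,j=3): S=172.6636, (K−S)⁺=0.0000, hold=0.0000 ⇒ V=0.0000 continue  boundary S*=-
step 2: (k=2,j=0): S=108.9451, (K−S)⁺=0.0000, hold=4.8569 ⇒ V=4.8569 continue | (k=2,j=1): S=130.9800, (K−S)⁺=0.0000, hold=1.1094 ⇒ V=1.1094 continue | (k=2,j=2): S=157.4716, (K−S)⁺=0.0000, hold=0.1197 ⇒ V=0.1197 continue  boundary S*=-
step 1: (k=1,j=0): S=119.4556, (K−S)⁺=0.0000, hold=2.8325 ⇒ V=2.8325 continue | (k=1,j=1): S=143.6162, (K−S)⁺=0.0000, hold=0.5765 ⇒ V=0.5765 continue  boundary S*=-
step 0: (k=0,j=0): S=130.9800, (K−S)⁺=0.0000, hold=1.6147 ⇒ V=1.6147 continue  boundary S*=-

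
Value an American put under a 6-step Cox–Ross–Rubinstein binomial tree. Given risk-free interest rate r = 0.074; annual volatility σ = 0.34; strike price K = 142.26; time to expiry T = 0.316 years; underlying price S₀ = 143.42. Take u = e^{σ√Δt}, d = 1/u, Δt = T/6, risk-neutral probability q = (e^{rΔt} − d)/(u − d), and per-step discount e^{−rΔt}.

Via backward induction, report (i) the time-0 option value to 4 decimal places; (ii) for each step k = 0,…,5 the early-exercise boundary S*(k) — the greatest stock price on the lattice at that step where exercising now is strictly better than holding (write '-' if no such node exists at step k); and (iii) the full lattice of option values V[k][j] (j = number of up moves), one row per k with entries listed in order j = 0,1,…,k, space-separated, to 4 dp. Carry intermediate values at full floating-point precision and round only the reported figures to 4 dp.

Δt=0.05267  u=1.08115  d=0.92494  q=0.50550  discount=0.99611
step 6 (expiry): payoffs max(K−S,0) = 52.4575 37.2907 19.5624 0.0000 0.0000 0.0000 0.0000
step 5: (k=5,j=0): S=97.0902, (K−S)⁺=45.1698, hold=44.6164 ⇒ V=45.1698 exercise | (k=5,j=1): S=113.4878, (K−S)⁺=28.7722, hold=28.2188 ⇒ V=28.7722 exercise | (k=5,j=2): S=132.6548, (K−S)⁺=9.6052, hold=9.6360 ⇒ V=9.6360 continue | (k=5,j=3): S=155.0589, (K−S)⁺=0.0000, hold=0.0000 ⇒ V=0.0000 continue | (k=5,j=4): S=181.2468, (K−S)⁺=0.0000, hold=0.0000 ⇒ V=0.0000 continue | (k=5,j=5): S=211.8576, (K−S)⁺=0.0000, hold=0.0000 ⇒ V=0.0000 continue  boundary S*=113.4878
step 4: (k=4,j=0): S=104.9693, (K−S)⁺=37.2907, hold=36.7373 ⇒ V=37.2907 exercise | (k=4,j=1): S=122.6976, (K−S)⁺=19.5624, hold=19.0245 ⇒ V=19.5624 exercise | (k=4,j=2): S=143.4200, (K−S)⁺=0.0000, hold=4.7464 ⇒ V=4.7464 continue | (k=4,j=3): S=167.6422, (K−S)⁺=0.0000, hold=0.0000 ⇒ V=0.0000 continue | (k=4,j=4): S=195.9553, (K−S)⁺=0.0000, hold=0.0000 ⇒ V=0.0000 continue  boundary S*=122.6976
step 3: (k=3,j=0): S=113.4878, (K−S)⁺=28.7722, hold=28.2188 ⇒ V=28.7722 exercise | (k=3,j=1): S=132.6548, (K−S)⁺=9.6052, hold=12.0260 ⇒ V=12.0260 continue | (k=3,j=2): S=155.0589, (K−S)⁺=0.0000, hold=2.3380 ⇒ V=2.3380 continue | (k=3,j=3): S=181.2468, (K−S)⁺=0.0000, hold=0.0000 ⇒ V=0.0000 continue  boundary S*=113.4878
step 2: (k=2,j=0): S=122.6976, (K−S)⁺=19.5624, hold=20.2280 ⇒ V=20.2280 continue | (k=2,j=1): S=143.4200, (K−S)⁺=0.0000, hold=7.1010 ⇒ V=7.1010 continue | (k=2,j=2): S=167.6422, (K−S)⁺=0.0000, hold=1.1516 ⇒ V=1.1516 continue  boundary S*=-
step 1: (k=1,j=0): S=132.6548, (K−S)⁺=9.6052, hold=13.5394 ⇒ V=13.5394 continue | (k=1,j=1): S=155.0589, (K−S)⁺=0.0000, hold=4.0777 ⇒ V=4.0777 continue  boundary S*=-
step 0: (k=0,j=0): S=143.4200, (K−S)⁺=0.0000, hold=8.7224 ⇒ V=8.7224 continue  boundary S*=-

price = 8.7224
boundary = - - - 113.4878 122.6976 113.4878
tree:
8.7224
13.5394 4.0777
20.2280 7.1010 1.1516
28.7722 12.0260 2.3380 0.0000
37.2907 19.5624 4.7464 0.0000 0.0000
45.1698 28.7722 9.6360 0.0000 0.0000 0.0000
52.4575 37.2907 19.5624 0.0000 0.0000 0.0000 0.0000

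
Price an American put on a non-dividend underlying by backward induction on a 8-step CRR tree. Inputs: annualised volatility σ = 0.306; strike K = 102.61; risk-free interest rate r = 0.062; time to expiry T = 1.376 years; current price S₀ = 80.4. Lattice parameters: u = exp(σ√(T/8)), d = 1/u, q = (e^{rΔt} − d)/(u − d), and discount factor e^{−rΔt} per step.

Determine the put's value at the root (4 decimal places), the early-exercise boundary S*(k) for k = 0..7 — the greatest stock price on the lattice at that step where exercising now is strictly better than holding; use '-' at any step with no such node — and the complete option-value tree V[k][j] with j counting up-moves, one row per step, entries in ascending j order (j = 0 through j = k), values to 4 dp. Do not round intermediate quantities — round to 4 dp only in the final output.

price = 23.3883
boundary = - 70.8176 62.3772 70.8176 62.3772 70.8176 80.4000 91.2790
tree:
23.3883
31.7924 15.8192
40.2328 22.8513 9.4071
47.6672 31.7924 14.7559 4.4747
54.2155 40.2328 22.2319 7.8957 1.2876
59.9834 47.6672 31.7924 13.5295 2.6583 0.0000
65.0638 54.2155 40.2328 22.2100 5.4883 0.0000 0.0000
69.5387 59.9834 47.6672 31.7924 11.3310 0.0000 0.0000 0.0000
73.4803 65.0638 54.2155 40.2328 22.2100 0.0000 0.0000 0.0000 0.0000

Δt=0.17200  u=1.13531  d=0.88082  q=0.51044  discount=0.98939
step 8 (expiry): payoffs max(K−S,0) = 73.4803 65.0638 54.2155 40.2328 22.2100 0.0000 0.0000 0.0000 0.0000
step 7: (k=7,j=0): S=33.0713, (K−S)⁺=69.5387, hold=68.4503 ⇒ V=69.5387 exercise | (k=7,j=1): S=42.6266, (K−S)⁺=59.9834, hold=58.8950 ⇒ V=59.9834 exercise | (k=7,j=2): S=54.9428, (K−S)⁺=47.6672, hold=46.5788 ⇒ V=47.6672 exercise | (k=7,j=3): S=70.8176, (K−S)⁺=31.7924, hold=30.7040 ⇒ V=31.7924 exercise | (k=7,j=4): S=91.2790, (K−S)⁺=11.3310, hold=10.7577 ⇒ V=11.3310 exercise | (k=7,j=5): S=117.6525, (K−S)⁺=0.0000, hold=0.0000 ⇒ V=0.0000 continue | (k=7,j=6): S=151.6461, (K−S)⁺=0.0000, hold=0.0000 ⇒ V=0.0000 continue | (k=7,j=7): S=195.4615, (K−S)⁺=0.0000, hold=0.0000 ⇒ V=0.0000 continue  boundary S*=91.2790
step 6: (k=6,j=0): S=37.5462, (K−S)⁺=65.0638, hold=63.9754 ⇒ V=65.0638 exercise | (k=6,j=1): S=48.3945, (K−S)⁺=54.2155, hold=53.1271 ⇒ V=54.2155 exercise | (k=6,j=2): S=62.3772, (K−S)⁺=40.2328, hold=39.1444 ⇒ V=40.2328 exercise | (k=6,j=3): S=80.4000, (K−S)⁺=22.2100, hold=21.1216 ⇒ V=22.2100 exercise | (k=6,j=4): S=103.6301, (K−S)⁺=0.0000, hold=5.4883 ⇒ V=5.4883 continue | (k=6,j=5): S=133.5722, (K−S)⁺=0.0000, hold=0.0000 ⇒ V=0.0000 continue | (k=6,j=6): S=172.1655, (K−S)⁺=0.0000, hold=0.0000 ⇒ V=0.0000 continue  boundary S*=80.4000
step 5: (k=5,j=0): S=42.6266, (K−S)⁺=59.9834, hold=58.8950 ⇒ V=59.9834 exercise | (k=5,j=1): S=54.9428, (K−S)⁺=47.6672, hold=46.5788 ⇒ V=47.6672 exercise | (k=5,j=2): S=70.8176, (K−S)⁺=31.7924, hold=30.7040 ⇒ V=31.7924 exercise | (k=5,j=3): S=91.2790, (K−S)⁺=11.3310, hold=13.5295 ⇒ V=13.5295 continue | (k=5,j=4): S=117.6525, (K−S)⁺=0.0000, hold=2.6583 ⇒ V=2.6583 continue | (k=5,j=5): S=151.6461, (K−S)⁺=0.0000, hold=0.0000 ⇒ V=0.0000 continue  boundary S*=70.8176
step 4: (k=4,j=0): S=48.3945, (K−S)⁺=54.2155, hold=53.1271 ⇒ V=54.2155 exercise | (k=4,j=1): S=62.3772, (K−S)⁺=40.2328, hold=39.1444 ⇒ V=40.2328 exercise | (k=4,j=2): S=80.4000, (K−S)⁺=22.2100, hold=22.2319 ⇒ V=22.2319 continue | (k=4,j=3): S=103.6301, (K−S)⁺=0.0000, hold=7.8957 ⇒ V=7.8957 continue | (k=4,j=4): S=133.5722, (K−S)⁺=0.0000, hold=1.2876 ⇒ V=1.2876 continue  boundary S*=62.3772
step 3: (k=3,j=0): S=54.9428, (K−S)⁺=47.6672, hold=46.5788 ⇒ V=47.6672 exercise | (k=3,j=1): S=70.8176, (K−S)⁺=31.7924, hold=30.7151 ⇒ V=31.7924 exercise | (k=3,j=2): S=91.2790, (K−S)⁺=11.3310, hold=14.7559 ⇒ V=14.7559 continue | (k=3,j=3): S=117.6525, (K−S)⁺=0.0000, hold=4.4747 ⇒ V=4.4747 continue  boundary S*=70.8176
step 2: (k=2,j=0): S=62.3772, (K−S)⁺=40.2328, hold=39.1444 ⇒ V=40.2328 exercise | (k=2,j=1): S=80.4000, (K−S)⁺=22.2100, hold=22.8513 ⇒ V=22.8513 continue | (k=2,j=2): S=103.6301, (K−S)⁺=0.0000, hold=9.4071 ⇒ V=9.4071 continue  boundary S*=62.3772
step 1: (k=1,j=0): S=70.8176, (K−S)⁺=31.7924, hold=31.0279 ⇒ V=31.7924 exercise | (k=1,j=1): S=91.2790, (K−S)⁺=11.3310, hold=15.8192 ⇒ V=15.8192 continue  boundary S*=70.8176
step 0: (k=0,j=0): S=80.4000, (K−S)⁺=22.2100, hold=23.3883 ⇒ V=23.3883 continue  boundary S*=-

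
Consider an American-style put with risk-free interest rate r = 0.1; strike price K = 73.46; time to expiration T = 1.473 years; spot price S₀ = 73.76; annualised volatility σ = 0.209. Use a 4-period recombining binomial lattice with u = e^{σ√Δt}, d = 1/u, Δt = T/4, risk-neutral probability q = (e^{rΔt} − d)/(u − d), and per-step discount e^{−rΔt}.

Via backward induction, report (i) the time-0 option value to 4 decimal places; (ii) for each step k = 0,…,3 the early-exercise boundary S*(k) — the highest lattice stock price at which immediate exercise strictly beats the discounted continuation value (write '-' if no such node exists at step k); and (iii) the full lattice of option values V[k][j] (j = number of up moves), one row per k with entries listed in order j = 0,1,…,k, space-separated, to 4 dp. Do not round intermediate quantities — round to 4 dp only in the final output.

price = 3.8329
boundary = - 64.9740 57.2346 64.9740
tree:
3.8329
8.4860 1.1635
16.2254 3.1422 0.0000
23.0429 8.4860 0.0000 0.0000
29.0484 16.2254 0.0000 0.0000 0.0000

params: Δt=0.36825 u=1.13522 d=0.88088 q=0.61582 e^(-rΔt)=0.96384
t_4 payoffs: 29.0484 16.2254 0.0000 0.0000 0.0000
t_3: node(3,0) S=50.4171 payoff=23.0429 vs cont=20.3869 → 23.0429 [stop]  node(3,1) S=64.9740 payoff=8.4860 vs cont=6.0081 → 8.4860 [stop]  node(3,2) S=83.7340 payoff=0.0000 vs cont=0.0000 → 0.0000 [wait]  node(3,3) S=107.9106 payoff=0.0000 vs cont=0.0000 → 0.0000 [wait]  ⇒ S*(3)=64.9740
t_2: node(2,0) S=57.2346 payoff=16.2254 vs cont=13.5694 → 16.2254 [stop]  node(2,1) S=73.7600 payoff=0.0000 vs cont=3.1422 → 3.1422 [wait]  node(2,2) S=95.0567 payoff=0.0000 vs cont=0.0000 → 0.0000 [wait]  ⇒ S*(2)=57.2346
t_1: node(1,0) S=64.9740 payoff=8.4860 vs cont=7.8732 → 8.4860 [stop]  node(1,1) S=83.7340 payoff=0.0000 vs cont=1.1635 → 1.1635 [wait]  ⇒ S*(1)=64.9740
t_0: node(0,0) S=73.7600 payoff=0.0000 vs cont=3.8329 → 3.8329 [wait]  ⇒ S*(0)=-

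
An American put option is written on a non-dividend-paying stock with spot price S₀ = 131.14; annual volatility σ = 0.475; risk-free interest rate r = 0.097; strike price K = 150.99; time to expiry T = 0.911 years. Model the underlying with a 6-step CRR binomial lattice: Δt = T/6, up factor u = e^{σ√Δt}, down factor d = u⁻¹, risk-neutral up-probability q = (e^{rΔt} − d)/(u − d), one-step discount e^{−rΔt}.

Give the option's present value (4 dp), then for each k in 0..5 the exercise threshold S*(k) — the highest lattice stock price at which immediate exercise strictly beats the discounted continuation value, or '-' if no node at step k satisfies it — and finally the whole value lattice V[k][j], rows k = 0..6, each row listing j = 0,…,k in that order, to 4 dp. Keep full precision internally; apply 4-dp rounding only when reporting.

price = 31.0650
boundary = - - 90.5670 75.2641 90.5670 108.9815
tree:
31.0650
44.1159 18.6152
60.4230 28.7193 8.8132
75.7259 42.6836 15.2623 2.4647
88.4432 60.4230 25.7751 4.9404 0.0000
99.0116 75.7259 42.0085 9.9029 0.0000 0.0000
107.7943 88.4432 60.4230 19.8500 0.0000 0.0000 0.0000

params: Δt=0.15183 u=1.20332 d=0.83103 q=0.49371 e^(-rΔt)=0.98538
t_6 payoffs: 107.7943 88.4432 60.4230 19.8500 0.0000 0.0000 0.0000
t_5: node(5,0) S=51.9784 payoff=99.0116 vs cont=96.8042 → 99.0116 [stop]  node(5,1) S=75.2641 payoff=75.7259 vs cont=73.5185 → 75.7259 [stop]  node(5,2) S=108.9815 payoff=42.0085 vs cont=39.8011 → 42.0085 [stop]  node(5,3) S=157.8039 payoff=0.0000 vs cont=9.9029 → 9.9029 [wait]  node(5,4) S=228.4981 payoff=0.0000 vs cont=0.0000 → 0.0000 [wait]  node(5,5) S=330.8626 payoff=0.0000 vs cont=0.0000 → 0.0000 [wait]  ⇒ S*(5)=108.9815
t_4: node(4,0) S=62.5468 payoff=88.4432 vs cont=86.2357 → 88.4432 [stop]  node(4,1) S=90.5670 payoff=60.4230 vs cont=58.2155 → 60.4230 [stop]  node(4,2) S=131.1400 payoff=19.8500 vs cont=25.7751 → 25.7751 [wait]  node(4,3) S=189.8892 payoff=0.0000 vs cont=4.9404 → 4.9404 [wait]  node(4,4) S=274.9572 payoff=0.0000 vs cont=0.0000 → 0.0000 [wait]  ⇒ S*(4)=90.5670
t_3: node(3,0) S=75.2641 payoff=75.7259 vs cont=73.5185 → 75.7259 [stop]  node(3,1) S=108.9815 payoff=42.0085 vs cont=42.6836 → 42.6836 [wait]  node(3,2) S=157.8039 payoff=0.0000 vs cont=15.2623 → 15.2623 [wait]  node(3,3) S=228.4981 payoff=0.0000 vs cont=2.4647 → 2.4647 [wait]  ⇒ S*(3)=75.2641
t_2: node(2,0) S=90.5670 payoff=60.4230 vs cont=58.5439 → 60.4230 [stop]  node(2,1) S=131.1400 payoff=19.8500 vs cont=28.7193 → 28.7193 [wait]  node(2,2) S=189.8892 payoff=0.0000 vs cont=8.8132 → 8.8132 [wait]  ⇒ S*(2)=90.5670
t_1: node(1,0) S=108.9815 payoff=42.0085 vs cont=44.1159 → 44.1159 [wait]  node(1,1) S=157.8039 payoff=0.0000 vs cont=18.6152 → 18.6152 [wait]  ⇒ S*(1)=-
t_0: node(0,0) S=131.1400 payoff=19.8500 vs cont=31.0650 → 31.0650 [wait]  ⇒ S*(0)=-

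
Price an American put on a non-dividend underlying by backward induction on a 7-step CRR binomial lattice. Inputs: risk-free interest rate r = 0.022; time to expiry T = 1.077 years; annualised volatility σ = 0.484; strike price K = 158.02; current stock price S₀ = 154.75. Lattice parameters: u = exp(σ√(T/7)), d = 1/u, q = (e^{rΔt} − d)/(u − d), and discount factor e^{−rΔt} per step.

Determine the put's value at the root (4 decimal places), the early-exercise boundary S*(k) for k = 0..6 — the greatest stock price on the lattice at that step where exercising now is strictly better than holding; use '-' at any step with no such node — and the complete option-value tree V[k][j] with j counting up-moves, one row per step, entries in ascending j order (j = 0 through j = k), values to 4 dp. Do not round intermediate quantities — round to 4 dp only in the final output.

Δt=0.15386, u=1.20906, d=0.82709, q=0.46156, disc=e^(-rΔt)=0.99662
k=7 terminal: V=max(K-S,0) → 117.0483 98.1261 70.4648 30.0285 0.0000 0.0000 0.0000 0.0000
k=6: j=0 S=49.5374 intr=108.4826 cont=107.9486 V=108.4826[EX]; j=1 S=72.4156 intr=85.6044 cont=85.0704 V=85.6044[EX]; j=2 S=105.8599 intr=52.1601 cont=51.6261 V=52.1601[EX]; j=3 S=154.7500 intr=3.2700 cont=16.1140 V=16.1140[hold]; j=4 S=226.2194 intr=0.0000 cont=0.0000 V=0.0000[hold]; j=5 S=330.6961 intr=0.0000 cont=0.0000 V=0.0000[hold]; j=6 S=483.4240 intr=0.0000 cont=0.0000 V=0.0000[hold]  S*(6)=105.8599
k=5: j=0 S=59.8939 intr=98.1261 cont=97.5921 V=98.1261[EX]; j=1 S=87.5552 intr=70.4648 cont=69.9308 V=70.4648[EX]; j=2 S=127.9915 intr=30.0285 cont=35.4028 V=35.4028[hold]; j=3 S=187.1028 intr=0.0000 cont=8.6472 V=8.6472[hold]; j=4 S=273.5139 intr=0.0000 cont=0.0000 V=0.0000[hold]; j=5 S=399.8330 intr=0.0000 cont=0.0000 V=0.0000[hold]  S*(5)=87.5552
k=4: j=0 S=72.4156 intr=85.6044 cont=85.0704 V=85.6044[EX]; j=1 S=105.8599 intr=52.1601 cont=54.0983 V=54.0983[hold]; j=2 S=154.7500 intr=3.2700 cont=22.9756 V=22.9756[hold]; j=3 S=226.2194 intr=0.0000 cont=4.6403 V=4.6403[hold]; j=4 S=330.6961 intr=0.0000 cont=0.0000 V=0.0000[hold]  S*(4)=72.4156
k=3: j=0 S=87.5552 intr=70.4648 cont=70.8224 V=70.8224[hold]; j=1 S=127.9915 intr=30.0285 cont=39.5991 V=39.5991[hold]; j=2 S=187.1028 intr=0.0000 cont=14.4638 V=14.4638[hold]; j=3 S=273.5139 intr=0.0000 cont=2.4901 V=2.4901[hold]  S*(3)=-
k=2: j=0 S=105.8599 intr=52.1601 cont=56.2205 V=56.2205[hold]; j=1 S=154.7500 intr=3.2700 cont=27.9031 V=27.9031[hold]; j=2 S=226.2194 intr=0.0000 cont=8.9070 V=8.9070[hold]  S*(2)=-
k=1: j=0 S=127.9915 intr=30.0285 cont=43.0046 V=43.0046[hold]; j=1 S=187.1028 intr=0.0000 cont=19.0707 V=19.0707[hold]  S*(1)=-
k=0: j=0 S=154.7500 intr=3.2700 cont=31.8498 V=31.8498[hold]  S*(0)=-

price = 31.8498
boundary = - - - - 72.4156 87.5552 105.8599
tree:
31.8498
43.0046 19.0707
56.2205 27.9031 8.9070
70.8224 39.5991 14.4638 2.4901
85.6044 54.0983 22.9756 4.6403 0.0000
98.1261 70.4648 35.4028 8.6472 0.0000 0.0000
108.4826 85.6044 52.1601 16.1140 0.0000 0.0000 0.0000
117.0483 98.1261 70.4648 30.0285 0.0000 0.0000 0.0000 0.0000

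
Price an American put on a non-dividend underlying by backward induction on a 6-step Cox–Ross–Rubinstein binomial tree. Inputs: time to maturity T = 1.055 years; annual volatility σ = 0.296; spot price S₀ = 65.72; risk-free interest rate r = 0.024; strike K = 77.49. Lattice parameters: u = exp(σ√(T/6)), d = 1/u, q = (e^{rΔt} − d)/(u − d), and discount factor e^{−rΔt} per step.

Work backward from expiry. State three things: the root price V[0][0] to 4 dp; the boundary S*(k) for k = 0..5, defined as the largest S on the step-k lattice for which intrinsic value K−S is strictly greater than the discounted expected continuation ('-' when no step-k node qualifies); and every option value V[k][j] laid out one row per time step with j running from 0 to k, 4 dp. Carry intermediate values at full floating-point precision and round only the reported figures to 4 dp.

Δt=0.17583, u=1.13215, d=0.88327, q=0.48600, disc=e^(-rΔt)=0.99579
k=6 terminal: V=max(K-S,0) → 46.2818 37.4883 26.2171 11.7700 0.0000 0.0000 0.0000
k=5: j=0 S=35.3325 intr=42.1575 cont=41.8312 V=42.1575[EX]; j=1 S=45.2880 intr=32.2020 cont=31.8756 V=32.2020[EX]; j=2 S=58.0487 intr=19.4413 cont=19.1149 V=19.4413[EX]; j=3 S=74.4050 intr=3.0850 cont=6.0243 V=6.0243[hold]; j=4 S=95.3700 intr=0.0000 cont=0.0000 V=0.0000[hold]; j=5 S=122.2422 intr=0.0000 cont=0.0000 V=0.0000[hold]  S*(5)=58.0487
k=4: j=0 S=40.0017 intr=37.4883 cont=37.1620 V=37.4883[EX]; j=1 S=51.2729 intr=26.2171 cont=25.8907 V=26.2171[EX]; j=2 S=65.7200 intr=11.7700 cont=12.8662 V=12.8662[hold]; j=3 S=84.2378 intr=0.0000 cont=3.0834 V=3.0834[hold]; j=4 S=107.9733 intr=0.0000 cont=0.0000 V=0.0000[hold]  S*(4)=51.2729
k=3: j=0 S=45.2880 intr=32.2020 cont=31.8756 V=32.2020[EX]; j=1 S=58.0487 intr=19.4413 cont=19.6454 V=19.6454[hold]; j=2 S=74.4050 intr=3.0850 cont=8.0776 V=8.0776[hold]; j=3 S=95.3700 intr=0.0000 cont=1.5782 V=1.5782[hold]  S*(3)=45.2880
k=2: j=0 S=51.2729 intr=26.2171 cont=25.9896 V=26.2171[EX]; j=1 S=65.7200 intr=11.7700 cont=13.9644 V=13.9644[hold]; j=2 S=84.2378 intr=0.0000 cont=4.8982 V=4.8982[hold]  S*(2)=51.2729
k=1: j=0 S=58.0487 intr=19.4413 cont=20.1769 V=20.1769[hold]; j=1 S=74.4050 intr=3.0850 cont=9.5179 V=9.5179[hold]  S*(1)=-
k=0: j=0 S=65.7200 intr=11.7700 cont=14.9335 V=14.9335[hold]  S*(0)=-

price = 14.9335
boundary = - - 51.2729 45.2880 51.2729 58.0487
tree:
14.9335
20.1769 9.5179
26.2171 13.9644 4.8982
32.2020 19.6454 8.0776 1.5782
37.4883 26.2171 12.8662 3.0834 0.0000
42.1575 32.2020 19.4413 6.0243 0.0000 0.0000
46.2818 37.4883 26.2171 11.7700 0.0000 0.0000 0.0000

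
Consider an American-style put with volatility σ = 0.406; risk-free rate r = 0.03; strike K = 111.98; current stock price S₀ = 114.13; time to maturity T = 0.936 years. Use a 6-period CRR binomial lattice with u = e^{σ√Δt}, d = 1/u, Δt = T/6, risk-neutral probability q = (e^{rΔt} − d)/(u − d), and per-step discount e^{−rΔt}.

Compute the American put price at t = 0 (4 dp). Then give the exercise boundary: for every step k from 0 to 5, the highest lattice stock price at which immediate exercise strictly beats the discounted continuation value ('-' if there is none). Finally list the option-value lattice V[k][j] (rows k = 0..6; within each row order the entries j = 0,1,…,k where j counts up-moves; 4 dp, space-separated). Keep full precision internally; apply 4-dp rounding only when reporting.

Δt=0.15600, u=1.17393, d=0.85184, q=0.47456, disc=e^(-rΔt)=0.99533
k=6 terminal: V=max(K-S,0) → 68.3740 51.8860 29.1638 0.0000 0.0000 0.0000 0.0000
k=5: j=0 S=51.1904 intr=60.7896 cont=60.2667 V=60.7896[EX]; j=1 S=70.5461 intr=41.4339 cont=40.9110 V=41.4339[EX]; j=2 S=97.2204 intr=14.7596 cont=15.2523 V=15.2523[hold]; j=3 S=133.9806 intr=0.0000 cont=0.0000 V=0.0000[hold]; j=4 S=184.6403 intr=0.0000 cont=0.0000 V=0.0000[hold]; j=5 S=254.4550 intr=0.0000 cont=0.0000 V=0.0000[hold]  S*(5)=70.5461
k=4: j=0 S=60.0940 intr=51.8860 cont=51.3632 V=51.8860[EX]; j=1 S=82.8162 intr=29.1638 cont=28.8737 V=29.1638[EX]; j=2 S=114.1300 intr=0.0000 cont=7.9767 V=7.9767[hold]; j=3 S=157.2839 intr=0.0000 cont=0.0000 V=0.0000[hold]; j=4 S=216.7548 intr=0.0000 cont=0.0000 V=0.0000[hold]  S*(4)=82.8162
k=3: j=0 S=70.5461 intr=41.4339 cont=40.9110 V=41.4339[EX]; j=1 S=97.2204 intr=14.7596 cont=19.0200 V=19.0200[hold]; j=2 S=133.9806 intr=0.0000 cont=4.1717 V=4.1717[hold]; j=3 S=184.6403 intr=0.0000 cont=0.0000 V=0.0000[hold]  S*(3)=70.5461
k=2: j=0 S=82.8162 intr=29.1638 cont=30.6534 V=30.6534[hold]; j=1 S=114.1300 intr=0.0000 cont=11.9177 V=11.9177[hold]; j=2 S=157.2839 intr=0.0000 cont=2.1817 V=2.1817[hold]  S*(2)=-
k=1: j=0 S=97.2204 intr=14.7596 cont=21.6605 V=21.6605[hold]; j=1 S=133.9806 intr=0.0000 cont=7.2633 V=7.2633[hold]  S*(1)=-
k=0: j=0 S=114.1300 intr=0.0000 cont=14.7590 V=14.7590[hold]  S*(0)=-

price = 14.7590
boundary = - - - 70.5461 82.8162 70.5461
tree:
14.7590
21.6605 7.2633
30.6534 11.9177 2.1817
41.4339 19.0200 4.1717 0.0000
51.8860 29.1638 7.9767 0.0000 0.0000
60.7896 41.4339 15.2523 0.0000 0.0000 0.0000
68.3740 51.8860 29.1638 0.0000 0.0000 0.0000 0.0000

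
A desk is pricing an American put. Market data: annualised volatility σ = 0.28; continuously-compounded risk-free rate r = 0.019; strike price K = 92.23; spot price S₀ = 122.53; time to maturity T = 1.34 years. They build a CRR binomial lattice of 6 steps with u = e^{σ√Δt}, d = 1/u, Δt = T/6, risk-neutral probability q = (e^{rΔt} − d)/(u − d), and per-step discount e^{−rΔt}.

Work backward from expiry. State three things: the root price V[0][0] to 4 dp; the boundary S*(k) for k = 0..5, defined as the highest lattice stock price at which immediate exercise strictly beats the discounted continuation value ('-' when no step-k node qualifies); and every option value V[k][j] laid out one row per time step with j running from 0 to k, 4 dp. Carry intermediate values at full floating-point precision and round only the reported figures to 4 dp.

price = 2.8044
boundary = - - - - 72.1729 63.2277
tree:
2.8044
4.7697 0.7254
7.9484 1.4090 0.0000
12.8825 2.7368 0.0000 0.0000
20.0571 5.3160 0.0000 0.0000 0.0000
29.0023 10.3258 0.0000 0.0000 0.0000 0.0000
36.8389 20.0571 0.0000 0.0000 0.0000 0.0000 0.0000

Δt=0.22333  u=1.14148  d=0.87606  q=0.48299  discount=0.99577
step 6 (expiry): payoffs max(K−S,0) = 36.8389 20.0571 0.0000 0.0000 0.0000 0.0000 0.0000
step 5: (k=5,j=0): S=63.2277, (K−S)⁺=29.0023, hold=28.6118 ⇒ V=29.0023 exercise | (k=5,j=1): S=82.3837, (K−S)⁺=9.8463, hold=10.3258 ⇒ V=10.3258 continue | (k=5,j=2): S=107.3434, (K−S)⁺=0.0000, hold=0.0000 ⇒ V=0.0000 continue | (k=5,j=3): S=139.8651, (K−S)⁺=0.0000, hold=0.0000 ⇒ V=0.0000 continue | (k=5,j=4): S=182.2400, (K−S)⁺=0.0000, hold=0.0000 ⇒ V=0.0000 continue | (k=5,j=5): S=237.4531, (K−S)⁺=0.0000, hold=0.0000 ⇒ V=0.0000 continue  boundary S*=63.2277
step 4: (k=4,j=0): S=72.1729, (K−S)⁺=20.0571, hold=19.8972 ⇒ V=20.0571 exercise | (k=4,j=1): S=94.0391, (K−S)⁺=0.0000, hold=5.3160 ⇒ V=5.3160 continue | (k=4,j=2): S=122.5300, (K−S)⁺=0.0000, hold=0.0000 ⇒ V=0.0000 continue | (k=4,j=3): S=159.6528, (K−S)⁺=0.0000, hold=0.0000 ⇒ V=0.0000 continue | (k=4,j=4): S=208.0227, (K−S)⁺=0.0000, hold=0.0000 ⇒ V=0.0000 continue  boundary S*=72.1729
step 3: (k=3,j=0): S=82.3837, (K−S)⁺=9.8463, hold=12.8825 ⇒ V=12.8825 continue | (k=3,j=1): S=107.3434, (K−S)⁺=0.0000, hold=2.7368 ⇒ V=2.7368 continue | (k=3,j=2): S=139.8651, (K−S)⁺=0.0000, hold=0.0000 ⇒ V=0.0000 continue | (k=3,j=3): S=182.2400, (K−S)⁺=0.0000, hold=0.0000 ⇒ V=0.0000 continue  boundary S*=-
step 2: (k=2,j=0): S=94.0391, (K−S)⁺=0.0000, hold=7.9484 ⇒ V=7.9484 continue | (k=2,j=1): S=122.5300, (K−S)⁺=0.0000, hold=1.4090 ⇒ V=1.4090 continue | (k=2,j=2): S=159.6528, (K−S)⁺=0.0000, hold=0.0000 ⇒ V=0.0000 continue  boundary S*=-
step 1: (k=1,j=0): S=107.3434, (K−S)⁺=0.0000, hold=4.7697 ⇒ V=4.7697 continue | (k=1,j=1): S=139.8651, (K−S)⁺=0.0000, hold=0.7254 ⇒ V=0.7254 continue  boundary S*=-
step 0: (k=0,j=0): S=122.5300, (K−S)⁺=0.0000, hold=2.8044 ⇒ V=2.8044 continue  boundary S*=-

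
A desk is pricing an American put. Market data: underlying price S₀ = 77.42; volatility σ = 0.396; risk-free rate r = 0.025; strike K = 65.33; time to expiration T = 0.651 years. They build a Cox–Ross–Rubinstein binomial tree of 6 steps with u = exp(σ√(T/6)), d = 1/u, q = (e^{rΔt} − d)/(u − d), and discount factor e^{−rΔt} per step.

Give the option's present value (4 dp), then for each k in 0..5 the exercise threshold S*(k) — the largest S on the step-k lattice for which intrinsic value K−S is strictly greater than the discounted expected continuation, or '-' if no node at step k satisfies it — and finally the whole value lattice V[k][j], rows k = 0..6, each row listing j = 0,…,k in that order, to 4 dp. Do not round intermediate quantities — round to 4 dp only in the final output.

params: Δt=0.10850 u=1.13933 d=0.87771 q=0.47782 e^(-rΔt)=0.99729
t_6 payoffs: 29.9337 19.3831 5.6877 0.0000 0.0000 0.0000 0.0000
t_5: node(5,0) S=40.3280 payoff=25.0020 vs cont=24.8250 → 25.0020 [stop]  node(5,1) S=52.3486 payoff=12.9814 vs cont=12.8044 → 12.9814 [stop]  node(5,2) S=67.9523 payoff=0.0000 vs cont=2.9620 → 2.9620 [wait]  node(5,3) S=88.2069 payoff=0.0000 vs cont=0.0000 → 0.0000 [wait]  node(5,4) S=114.4988 payoff=0.0000 vs cont=0.0000 → 0.0000 [wait]  node(5,5) S=148.6276 payoff=0.0000 vs cont=0.0000 → 0.0000 [wait]  ⇒ S*(5)=52.3486
t_4: node(4,0) S=45.9469 payoff=19.3831 vs cont=19.2061 → 19.3831 [stop]  node(4,1) S=59.6423 payoff=5.6877 vs cont=8.1717 → 8.1717 [wait]  node(4,2) S=77.4200 payoff=0.0000 vs cont=1.5425 → 1.5425 [wait]  node(4,3) S=100.4967 payoff=0.0000 vs cont=0.0000 → 0.0000 [wait]  node(4,4) S=130.4519 payoff=0.0000 vs cont=0.0000 → 0.0000 [wait]  ⇒ S*(4)=45.9469
t_3: node(3,0) S=52.3486 payoff=12.9814 vs cont=13.9881 → 13.9881 [wait]  node(3,1) S=67.9523 payoff=0.0000 vs cont=4.9906 → 4.9906 [wait]  node(3,2) S=88.2069 payoff=0.0000 vs cont=0.8033 → 0.8033 [wait]  node(3,3) S=114.4988 payoff=0.0000 vs cont=0.0000 → 0.0000 [wait]  ⇒ S*(3)=-
t_2: node(2,0) S=59.6423 payoff=5.6877 vs cont=9.6627 → 9.6627 [wait]  node(2,1) S=77.4200 payoff=0.0000 vs cont=2.9817 → 2.9817 [wait]  node(2,2) S=100.4967 payoff=0.0000 vs cont=0.4183 → 0.4183 [wait]  ⇒ S*(2)=-
t_1: node(1,0) S=67.9523 payoff=0.0000 vs cont=6.4529 → 6.4529 [wait]  node(1,1) S=88.2069 payoff=0.0000 vs cont=1.7521 → 1.7521 [wait]  ⇒ S*(1)=-
t_0: node(0,0) S=77.4200 payoff=0.0000 vs cont=4.1954 → 4.1954 [wait]  ⇒ S*(0)=-

price = 4.1954
boundary = - - - - 45.9469 52.3486
tree:
4.1954
6.4529 1.7521
9.6627 2.9817 0.4183
13.9881 4.9906 0.8033 0.0000
19.3831 8.1717 1.5425 0.0000 0.0000
25.0020 12.9814 2.9620 0.0000 0.0000 0.0000
29.9337 19.3831 5.6877 0.0000 0.0000 0.0000 0.0000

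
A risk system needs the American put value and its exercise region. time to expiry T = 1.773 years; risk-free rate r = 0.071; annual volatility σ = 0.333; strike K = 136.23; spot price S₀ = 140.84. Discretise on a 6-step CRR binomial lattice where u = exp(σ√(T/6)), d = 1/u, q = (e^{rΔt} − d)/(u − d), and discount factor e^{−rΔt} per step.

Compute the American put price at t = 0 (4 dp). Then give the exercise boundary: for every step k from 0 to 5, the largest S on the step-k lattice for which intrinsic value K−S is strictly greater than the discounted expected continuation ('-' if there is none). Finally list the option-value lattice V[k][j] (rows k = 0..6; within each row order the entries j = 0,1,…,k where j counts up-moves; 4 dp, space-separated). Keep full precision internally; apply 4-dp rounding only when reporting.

price = 15.3934
boundary = - - 98.0608 81.8239 98.0608 117.5197
tree:
15.3934
24.7054 7.1935
38.1692 12.9506 2.0278
54.4061 22.6805 4.2532 0.0000
67.9545 38.1692 8.9207 0.0000 0.0000
79.2596 54.4061 18.7103 0.0000 0.0000 0.0000
88.6928 67.9545 38.1692 0.0000 0.0000 0.0000 0.0000

Δt=0.29550  u=1.19844  d=0.83442  q=0.51311  discount=0.97924
step 6 (expiry): payoffs max(K−S,0) = 88.6928 67.9545 38.1692 0.0000 0.0000 0.0000 0.0000
step 5: (k=5,j=0): S=56.9704, (K−S)⁺=79.2596, hold=76.4312 ⇒ V=79.2596 exercise | (k=5,j=1): S=81.8239, (K−S)⁺=54.4061, hold=51.5777 ⇒ V=54.4061 exercise | (k=5,j=2): S=117.5197, (K−S)⁺=18.7103, hold=18.1982 ⇒ V=18.7103 exercise | (k=5,j=3): S=168.7879, (K−S)⁺=0.0000, hold=0.0000 ⇒ V=0.0000 continue | (k=5,j=4): S=242.4220, (K−S)⁺=0.0000, hold=0.0000 ⇒ V=0.0000 continue | (k=5,j=5): S=348.1791, (K−S)⁺=0.0000, hold=0.0000 ⇒ V=0.0000 continue  boundary S*=117.5197
step 4: (k=4,j=0): S=68.2755, (K−S)⁺=67.9545, hold=65.1261 ⇒ V=67.9545 exercise | (k=4,j=1): S=98.0608, (K−S)⁺=38.1692, hold=35.3408 ⇒ V=38.1692 exercise | (k=4,j=2): S=140.8400, (K−S)⁺=0.0000, hold=8.9207 ⇒ V=8.9207 continue | (k=4,j=3): S=202.2817, (K−S)⁺=0.0000, hold=0.0000 ⇒ V=0.0000 continue | (k=4,j=4): S=290.5276, (K−S)⁺=0.0000, hold=0.0000 ⇒ V=0.0000 continue  boundary S*=98.0608
step 3: (k=3,j=0): S=81.8239, (K−S)⁺=54.4061, hold=51.5777 ⇒ V=54.4061 exercise | (k=3,j=1): S=117.5197, (K−S)⁺=18.7103, hold=22.6805 ⇒ V=22.6805 continue | (k=3,j=2): S=168.7879, (K−S)⁺=0.0000, hold=4.2532 ⇒ V=4.2532 continue | (k=3,j=3): S=242.4220, (K−S)⁺=0.0000, hold=0.0000 ⇒ V=0.0000 continue  boundary S*=81.8239
step 2: (k=2,j=0): S=98.0608, (K−S)⁺=38.1692, hold=37.3357 ⇒ V=38.1692 exercise | (k=2,j=1): S=140.8400, (K−S)⁺=0.0000, hold=12.9506 ⇒ V=12.9506 continue | (k=2,j=2): S=202.2817, (K−S)⁺=0.0000, hold=2.0278 ⇒ V=2.0278 continue  boundary S*=98.0608
step 1: (k=1,j=0): S=117.5197, (K−S)⁺=18.7103, hold=24.7054 ⇒ V=24.7054 continue | (k=1,j=1): S=168.7879, (K−S)⁺=0.0000, hold=7.1935 ⇒ V=7.1935 continue  boundary S*=-
step 0: (k=0,j=0): S=140.8400, (K−S)⁺=0.0000, hold=15.3934 ⇒ V=15.3934 continue  boundary S*=-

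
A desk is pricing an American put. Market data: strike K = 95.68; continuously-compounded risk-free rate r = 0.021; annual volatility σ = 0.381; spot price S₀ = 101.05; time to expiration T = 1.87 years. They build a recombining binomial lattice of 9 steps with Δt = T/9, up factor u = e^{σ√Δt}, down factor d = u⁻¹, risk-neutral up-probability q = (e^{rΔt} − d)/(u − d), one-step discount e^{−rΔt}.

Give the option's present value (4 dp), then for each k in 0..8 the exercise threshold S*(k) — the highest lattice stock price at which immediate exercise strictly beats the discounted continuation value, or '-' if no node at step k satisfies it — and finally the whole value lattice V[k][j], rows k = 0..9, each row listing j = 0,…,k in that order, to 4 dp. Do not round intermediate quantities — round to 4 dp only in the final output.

price = 16.4289
boundary = - - - - 50.4476 42.4050 50.4476 60.0157 71.3984
tree:
16.4289
22.1105 10.1549
28.9602 14.5681 5.2573
36.7992 20.3625 8.1492 2.0350
45.2324 27.6026 12.3623 3.4593 0.4427
53.2750 36.0885 18.2605 5.8054 0.8377 0.0000
60.0355 45.2324 26.0812 9.5840 1.5851 0.0000 0.0000
65.7181 53.2750 35.6643 15.4837 2.9995 0.0000 0.0000 0.0000
70.4948 60.0355 45.2324 24.2816 5.6758 0.0000 0.0000 0.0000 0.0000
74.5100 65.7181 53.2750 35.6643 10.7400 0.0000 0.0000 0.0000 0.0000 0.0000

params: Δt=0.20778 u=1.18966 d=0.84057 q=0.46922 e^(-rΔt)=0.99565
t_9 payoffs: 74.5100 65.7181 53.2750 35.6643 10.7400 0.0000 0.0000 0.0000 0.0000 0.0000
t_8: node(8,0) S=25.1852 payoff=70.4948 vs cont=70.0782 → 70.4948 [stop]  node(8,1) S=35.6445 payoff=60.0355 vs cont=59.6189 → 60.0355 [stop]  node(8,2) S=50.4476 payoff=45.2324 vs cont=44.8158 → 45.2324 [stop]  node(8,3) S=71.3984 payoff=24.2816 vs cont=23.8650 → 24.2816 [stop]  node(8,4) S=101.0500 payoff=0.0000 vs cont=5.6758 → 5.6758 [wait]  node(8,5) S=143.0158 payoff=0.0000 vs cont=0.0000 → 0.0000 [wait]  node(8,6) S=202.4099 payoff=0.0000 vs cont=0.0000 → 0.0000 [wait]  node(8,7) S=286.4703 payoff=0.0000 vs cont=0.0000 → 0.0000 [wait]  node(8,8) S=405.4407 payoff=0.0000 vs cont=0.0000 → 0.0000 [wait]  ⇒ S*(8)=71.3984
t_7: node(7,0) S=29.9619 payoff=65.7181 vs cont=65.3015 → 65.7181 [stop]  node(7,1) S=42.4050 payoff=53.2750 vs cont=52.8584 → 53.2750 [stop]  node(7,2) S=60.0157 payoff=35.6643 vs cont=35.2478 → 35.6643 [stop]  node(7,3) S=84.9400 payoff=10.7400 vs cont=15.4837 → 15.4837 [wait]  node(7,4) S=120.2154 payoff=0.0000 vs cont=2.9995 → 2.9995 [wait]  node(7,5) S=170.1406 payoff=0.0000 vs cont=0.0000 → 0.0000 [wait]  node(7,6) S=240.7996 payoff=0.0000 vs cont=0.0000 → 0.0000 [wait]  node(7,7) S=340.8030 payoff=0.0000 vs cont=0.0000 → 0.0000 [wait]  ⇒ S*(7)=60.0157
t_6: node(6,0) S=35.6445 payoff=60.0355 vs cont=59.6189 → 60.0355 [stop]  node(6,1) S=50.4476 payoff=45.2324 vs cont=44.8158 → 45.2324 [stop]  node(6,2) S=71.3984 payoff=24.2816 vs cont=26.0812 → 26.0812 [wait]  node(6,3) S=101.0500 payoff=0.0000 vs cont=9.5840 → 9.5840 [wait]  node(6,4) S=143.0158 payoff=0.0000 vs cont=1.5851 → 1.5851 [wait]  node(6,5) S=202.4099 payoff=0.0000 vs cont=0.0000 → 0.0000 [wait]  node(6,6) S=286.4703 payoff=0.0000 vs cont=0.0000 → 0.0000 [wait]  ⇒ S*(6)=50.4476
t_5: node(5,0) S=42.4050 payoff=53.2750 vs cont=52.8584 → 53.2750 [stop]  node(5,1) S=60.0157 payoff=35.6643 vs cont=36.0885 → 36.0885 [wait]  node(5,2) S=84.9400 payoff=10.7400 vs cont=18.2605 → 18.2605 [wait]  node(5,3) S=120.2154 payoff=0.0000 vs cont=5.8054 → 5.8054 [wait]  node(5,4) S=170.1406 payoff=0.0000 vs cont=0.8377 → 0.8377 [wait]  node(5,5) S=240.7996 payoff=0.0000 vs cont=0.0000 → 0.0000 [wait]  ⇒ S*(5)=42.4050
t_4: node(4,0) S=50.4476 payoff=45.2324 vs cont=45.0139 → 45.2324 [stop]  node(4,1) S=71.3984 payoff=24.2816 vs cont=27.6026 → 27.6026 [wait]  node(4,2) S=101.0500 payoff=0.0000 vs cont=12.3623 → 12.3623 [wait]  node(4,3) S=143.0158 payoff=0.0000 vs cont=3.4593 → 3.4593 [wait]  node(4,4) S=202.4099 payoff=0.0000 vs cont=0.4427 → 0.4427 [wait]  ⇒ S*(4)=50.4476
t_3: node(3,0) S=60.0157 payoff=35.6643 vs cont=36.7992 → 36.7992 [wait]  node(3,1) S=84.9400 payoff=10.7400 vs cont=20.3625 → 20.3625 [wait]  node(3,2) S=120.2154 payoff=0.0000 vs cont=8.1492 → 8.1492 [wait]  node(3,3) S=170.1406 payoff=0.0000 vs cont=2.0350 → 2.0350 [wait]  ⇒ S*(3)=-
t_2: node(2,0) S=71.3984 payoff=24.2816 vs cont=28.9602 → 28.9602 [wait]  node(2,1) S=101.0500 payoff=0.0000 vs cont=14.5681 → 14.5681 [wait]  node(2,2) S=143.0158 payoff=0.0000 vs cont=5.2573 → 5.2573 [wait]  ⇒ S*(2)=-
t_1: node(1,0) S=84.9400 payoff=10.7400 vs cont=22.1105 → 22.1105 [wait]  node(1,1) S=120.2154 payoff=0.0000 vs cont=10.1549 → 10.1549 [wait]  ⇒ S*(1)=-
t_0: node(0,0) S=101.0500 payoff=0.0000 vs cont=16.4289 → 16.4289 [wait]  ⇒ S*(0)=-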